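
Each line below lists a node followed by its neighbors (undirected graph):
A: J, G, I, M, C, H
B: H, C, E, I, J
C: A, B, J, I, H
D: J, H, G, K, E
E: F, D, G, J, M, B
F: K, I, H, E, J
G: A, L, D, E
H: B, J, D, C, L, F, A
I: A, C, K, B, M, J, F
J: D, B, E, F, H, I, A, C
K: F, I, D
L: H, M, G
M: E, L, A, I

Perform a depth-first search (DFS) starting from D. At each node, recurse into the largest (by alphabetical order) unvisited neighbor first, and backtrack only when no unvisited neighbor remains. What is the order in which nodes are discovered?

Visit D
D → K
K → I
I → M
M → L
L → H
H → J
J → F
F → E
E → G
G → A
A → C
C → B

D, K, I, M, L, H, J, F, E, G, A, C, B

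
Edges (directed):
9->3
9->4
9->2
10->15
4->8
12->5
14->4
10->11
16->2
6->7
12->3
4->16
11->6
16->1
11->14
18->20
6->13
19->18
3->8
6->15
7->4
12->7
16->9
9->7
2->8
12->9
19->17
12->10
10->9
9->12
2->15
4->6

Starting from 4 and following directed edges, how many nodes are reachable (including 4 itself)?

BFS from 4 visits: 4, 16, 8, 6, 9, 2, 1, 15, 13, 7, 12, 3, 10, 5, 11, 14
Reachable nodes: 16 of 20 total.

16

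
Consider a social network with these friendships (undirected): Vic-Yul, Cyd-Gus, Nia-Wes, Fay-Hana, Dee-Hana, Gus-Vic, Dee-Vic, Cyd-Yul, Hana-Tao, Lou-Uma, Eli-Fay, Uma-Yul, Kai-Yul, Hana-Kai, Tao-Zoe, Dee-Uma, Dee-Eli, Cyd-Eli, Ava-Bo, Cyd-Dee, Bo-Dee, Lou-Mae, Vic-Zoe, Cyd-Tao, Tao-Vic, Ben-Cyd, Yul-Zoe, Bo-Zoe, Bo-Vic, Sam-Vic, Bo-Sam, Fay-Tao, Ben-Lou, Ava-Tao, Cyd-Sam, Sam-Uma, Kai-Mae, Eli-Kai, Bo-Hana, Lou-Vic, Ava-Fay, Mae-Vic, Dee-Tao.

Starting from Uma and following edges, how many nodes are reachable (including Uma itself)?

18

BFS from Uma visits: Uma, Dee, Lou, Sam, Yul, Bo, Cyd, Eli, Hana, Tao, Vic, Ben, Mae, Kai, Zoe, Ava, Gus, Fay
Reachable nodes: 18 of 20 total.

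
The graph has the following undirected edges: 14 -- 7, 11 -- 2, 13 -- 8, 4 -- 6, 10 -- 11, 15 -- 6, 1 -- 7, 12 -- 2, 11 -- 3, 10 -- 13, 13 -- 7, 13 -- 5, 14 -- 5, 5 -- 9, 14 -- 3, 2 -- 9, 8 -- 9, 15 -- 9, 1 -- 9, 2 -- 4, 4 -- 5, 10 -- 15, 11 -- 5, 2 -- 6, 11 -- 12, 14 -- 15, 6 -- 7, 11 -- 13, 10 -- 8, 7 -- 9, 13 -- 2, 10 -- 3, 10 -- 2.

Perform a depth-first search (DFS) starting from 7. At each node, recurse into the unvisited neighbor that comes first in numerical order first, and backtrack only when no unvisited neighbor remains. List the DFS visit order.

7 → 1 → 9 → 2 → 4 → 5 → 11 → 3 → 10 → 8 → 13 → 15 → 6 → 14 → 12

Visit 7
7 → 1
1 → 9
9 → 2
2 → 4
4 → 5
5 → 11
11 → 3
3 → 10
10 → 8
8 → 13
10 → 15
15 → 6
15 → 14
11 → 12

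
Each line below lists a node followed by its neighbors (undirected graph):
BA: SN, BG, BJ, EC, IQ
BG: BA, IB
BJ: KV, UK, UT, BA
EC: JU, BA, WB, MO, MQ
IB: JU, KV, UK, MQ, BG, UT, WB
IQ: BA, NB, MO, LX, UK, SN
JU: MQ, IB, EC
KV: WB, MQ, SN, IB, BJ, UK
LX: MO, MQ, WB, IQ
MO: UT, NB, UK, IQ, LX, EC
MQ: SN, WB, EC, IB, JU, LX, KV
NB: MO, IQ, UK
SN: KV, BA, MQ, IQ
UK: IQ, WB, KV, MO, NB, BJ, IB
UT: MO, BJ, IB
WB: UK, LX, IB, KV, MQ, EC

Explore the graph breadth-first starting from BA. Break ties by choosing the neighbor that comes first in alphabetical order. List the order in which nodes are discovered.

Visit BA; enqueue BG, BJ, EC, IQ, SN → queue [BG, BJ, EC, IQ, SN]
Visit BG; enqueue IB → queue [BJ, EC, IQ, SN, IB]
Visit BJ; enqueue KV, UK, UT → queue [EC, IQ, SN, IB, KV, UK, UT]
Visit EC; enqueue JU, MO, MQ, WB → queue [IQ, SN, IB, KV, UK, UT, JU, MO, MQ, WB]
Visit IQ; enqueue LX, NB → queue [SN, IB, KV, UK, UT, JU, MO, MQ, WB, LX, NB]
Visit SN → queue [IB, KV, UK, UT, JU, MO, MQ, WB, LX, NB]
Visit IB → queue [KV, UK, UT, JU, MO, MQ, WB, LX, NB]
Visit KV → queue [UK, UT, JU, MO, MQ, WB, LX, NB]
Visit UK → queue [UT, JU, MO, MQ, WB, LX, NB]
Visit UT → queue [JU, MO, MQ, WB, LX, NB]
Visit JU → queue [MO, MQ, WB, LX, NB]
Visit MO → queue [MQ, WB, LX, NB]
Visit MQ → queue [WB, LX, NB]
Visit WB → queue [LX, NB]
Visit LX → queue [NB]
Visit NB → queue []

BA → BG → BJ → EC → IQ → SN → IB → KV → UK → UT → JU → MO → MQ → WB → LX → NB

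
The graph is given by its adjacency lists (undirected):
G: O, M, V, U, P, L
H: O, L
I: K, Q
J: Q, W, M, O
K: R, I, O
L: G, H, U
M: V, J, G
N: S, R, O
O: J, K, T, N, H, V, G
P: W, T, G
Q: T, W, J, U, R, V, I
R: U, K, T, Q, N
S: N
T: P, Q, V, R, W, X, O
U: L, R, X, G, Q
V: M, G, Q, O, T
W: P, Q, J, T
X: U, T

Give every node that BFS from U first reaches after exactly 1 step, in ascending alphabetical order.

G, L, Q, R, X

Level 0: U
Level 1: G, L, Q, R, X
Level 2: H, I, J, K, M, N, O, P, T, V, W
Level 3: S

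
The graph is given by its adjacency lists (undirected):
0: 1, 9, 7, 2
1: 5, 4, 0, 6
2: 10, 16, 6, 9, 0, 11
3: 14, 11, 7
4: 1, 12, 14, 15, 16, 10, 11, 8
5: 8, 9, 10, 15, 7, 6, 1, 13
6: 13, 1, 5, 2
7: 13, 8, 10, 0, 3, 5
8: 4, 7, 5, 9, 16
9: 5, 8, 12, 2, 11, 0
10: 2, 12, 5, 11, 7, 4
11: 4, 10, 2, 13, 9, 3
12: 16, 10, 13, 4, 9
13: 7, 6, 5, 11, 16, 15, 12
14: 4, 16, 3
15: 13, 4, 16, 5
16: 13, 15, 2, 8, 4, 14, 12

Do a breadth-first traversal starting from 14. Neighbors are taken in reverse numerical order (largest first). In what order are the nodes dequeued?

14, 16, 4, 3, 15, 13, 12, 8, 2, 11, 10, 1, 7, 5, 6, 9, 0

Visit 14; enqueue 16, 4, 3 → queue [16, 4, 3]
Visit 16; enqueue 15, 13, 12, 8, 2 → queue [4, 3, 15, 13, 12, 8, 2]
Visit 4; enqueue 11, 10, 1 → queue [3, 15, 13, 12, 8, 2, 11, 10, 1]
Visit 3; enqueue 7 → queue [15, 13, 12, 8, 2, 11, 10, 1, 7]
Visit 15; enqueue 5 → queue [13, 12, 8, 2, 11, 10, 1, 7, 5]
Visit 13; enqueue 6 → queue [12, 8, 2, 11, 10, 1, 7, 5, 6]
Visit 12; enqueue 9 → queue [8, 2, 11, 10, 1, 7, 5, 6, 9]
Visit 8 → queue [2, 11, 10, 1, 7, 5, 6, 9]
Visit 2; enqueue 0 → queue [11, 10, 1, 7, 5, 6, 9, 0]
Visit 11 → queue [10, 1, 7, 5, 6, 9, 0]
Visit 10 → queue [1, 7, 5, 6, 9, 0]
Visit 1 → queue [7, 5, 6, 9, 0]
Visit 7 → queue [5, 6, 9, 0]
Visit 5 → queue [6, 9, 0]
Visit 6 → queue [9, 0]
Visit 9 → queue [0]
Visit 0 → queue []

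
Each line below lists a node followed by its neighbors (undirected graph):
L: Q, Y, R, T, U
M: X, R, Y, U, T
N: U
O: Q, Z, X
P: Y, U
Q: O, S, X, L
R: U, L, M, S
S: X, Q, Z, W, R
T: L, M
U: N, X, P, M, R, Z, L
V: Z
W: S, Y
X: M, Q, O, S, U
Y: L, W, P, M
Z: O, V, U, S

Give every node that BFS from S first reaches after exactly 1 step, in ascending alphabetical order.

Q, R, W, X, Z

Level 0: S
Level 1: Q, R, W, X, Z
Level 2: L, M, O, U, V, Y
Level 3: N, P, T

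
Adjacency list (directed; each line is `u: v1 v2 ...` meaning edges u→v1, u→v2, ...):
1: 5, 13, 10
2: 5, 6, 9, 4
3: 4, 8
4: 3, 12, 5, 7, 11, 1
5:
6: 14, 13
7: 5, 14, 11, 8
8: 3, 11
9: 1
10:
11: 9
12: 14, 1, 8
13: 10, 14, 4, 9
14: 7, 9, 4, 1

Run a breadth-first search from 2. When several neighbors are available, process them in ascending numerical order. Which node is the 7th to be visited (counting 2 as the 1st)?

3

Visit 2; enqueue 4, 5, 6, 9 → queue [4, 5, 6, 9]
Visit 4; enqueue 1, 3, 7, 11, 12 → queue [5, 6, 9, 1, 3, 7, 11, 12]
Visit 5 → queue [6, 9, 1, 3, 7, 11, 12]
Visit 6; enqueue 13, 14 → queue [9, 1, 3, 7, 11, 12, 13, 14]
Visit 9 → queue [1, 3, 7, 11, 12, 13, 14]
Visit 1; enqueue 10 → queue [3, 7, 11, 12, 13, 14, 10]
Visit 3; enqueue 8 → queue [7, 11, 12, 13, 14, 10, 8]
Visit 7 → queue [11, 12, 13, 14, 10, 8]
Visit 11 → queue [12, 13, 14, 10, 8]
Visit 12 → queue [13, 14, 10, 8]
Visit 13 → queue [14, 10, 8]
Visit 14 → queue [10, 8]
Visit 10 → queue [8]
Visit 8 → queue []

Visit order: 2, 4, 5, 6, 9, 1, 3, 7, 11, 12, 13, 14, 10, 8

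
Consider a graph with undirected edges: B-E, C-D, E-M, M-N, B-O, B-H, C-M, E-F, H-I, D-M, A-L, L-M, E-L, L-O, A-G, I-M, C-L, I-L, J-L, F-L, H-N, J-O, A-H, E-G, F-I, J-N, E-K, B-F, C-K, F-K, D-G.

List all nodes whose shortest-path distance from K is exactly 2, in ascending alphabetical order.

B, D, G, I, L, M

Level 0: K
Level 1: C, E, F
Level 2: B, D, G, I, L, M
Level 3: A, H, J, N, O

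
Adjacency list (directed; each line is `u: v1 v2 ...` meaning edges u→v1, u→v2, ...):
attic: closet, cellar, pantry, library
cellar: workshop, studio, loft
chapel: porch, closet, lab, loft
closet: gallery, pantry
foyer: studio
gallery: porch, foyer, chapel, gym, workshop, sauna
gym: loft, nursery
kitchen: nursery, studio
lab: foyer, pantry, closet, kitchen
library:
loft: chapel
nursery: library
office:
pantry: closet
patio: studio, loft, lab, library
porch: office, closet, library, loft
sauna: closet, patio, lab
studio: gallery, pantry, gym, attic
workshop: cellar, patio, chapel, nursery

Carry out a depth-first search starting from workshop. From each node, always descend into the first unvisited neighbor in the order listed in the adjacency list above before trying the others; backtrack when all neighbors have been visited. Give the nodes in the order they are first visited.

Visit workshop
workshop → cellar
cellar → studio
studio → gallery
gallery → porch
porch → office
porch → closet
closet → pantry
porch → library
porch → loft
loft → chapel
chapel → lab
lab → foyer
lab → kitchen
kitchen → nursery
gallery → gym
gallery → sauna
sauna → patio
studio → attic

workshop → cellar → studio → gallery → porch → office → closet → pantry → library → loft → chapel → lab → foyer → kitchen → nursery → gym → sauna → patio → attic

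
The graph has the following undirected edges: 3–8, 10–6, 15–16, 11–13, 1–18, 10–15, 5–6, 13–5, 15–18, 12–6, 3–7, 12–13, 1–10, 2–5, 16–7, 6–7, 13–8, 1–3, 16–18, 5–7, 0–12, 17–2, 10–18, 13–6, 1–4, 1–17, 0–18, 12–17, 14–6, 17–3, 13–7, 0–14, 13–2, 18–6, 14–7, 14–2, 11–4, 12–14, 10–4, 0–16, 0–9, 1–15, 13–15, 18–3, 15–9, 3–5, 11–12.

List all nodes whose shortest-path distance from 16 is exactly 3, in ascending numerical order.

2, 4, 8, 11, 17

Level 0: 16
Level 1: 0, 7, 15, 18
Level 2: 1, 3, 5, 6, 9, 10, 12, 13, 14
Level 3: 2, 4, 8, 11, 17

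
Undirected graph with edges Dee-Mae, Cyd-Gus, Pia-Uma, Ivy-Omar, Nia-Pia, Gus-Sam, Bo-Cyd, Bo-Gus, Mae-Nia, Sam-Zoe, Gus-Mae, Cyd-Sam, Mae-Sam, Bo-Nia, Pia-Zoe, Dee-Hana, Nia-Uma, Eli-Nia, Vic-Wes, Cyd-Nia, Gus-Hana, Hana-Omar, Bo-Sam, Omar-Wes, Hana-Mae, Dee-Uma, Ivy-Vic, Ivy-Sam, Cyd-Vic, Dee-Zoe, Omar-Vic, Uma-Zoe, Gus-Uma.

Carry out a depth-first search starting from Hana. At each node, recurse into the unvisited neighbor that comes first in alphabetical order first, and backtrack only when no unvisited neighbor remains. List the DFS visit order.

Hana Dee Mae Gus Bo Cyd Nia Eli Pia Uma Zoe Sam Ivy Omar Vic Wes

Visit Hana
Hana → Dee
Dee → Mae
Mae → Gus
Gus → Bo
Bo → Cyd
Cyd → Nia
Nia → Eli
Nia → Pia
Pia → Uma
Uma → Zoe
Zoe → Sam
Sam → Ivy
Ivy → Omar
Omar → Vic
Vic → Wes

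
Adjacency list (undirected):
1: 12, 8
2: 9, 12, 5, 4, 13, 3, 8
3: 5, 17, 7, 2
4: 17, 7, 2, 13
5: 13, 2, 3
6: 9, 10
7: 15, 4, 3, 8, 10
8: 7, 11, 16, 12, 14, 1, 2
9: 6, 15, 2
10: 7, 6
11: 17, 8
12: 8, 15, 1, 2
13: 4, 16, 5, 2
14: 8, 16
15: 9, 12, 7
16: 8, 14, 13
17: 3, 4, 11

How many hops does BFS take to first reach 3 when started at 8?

2

Level 0: 8
Level 1: 1, 2, 7, 11, 12, 14, 16
Level 2: 3, 4, 5, 9, 10, 13, 15, 17
Level 3: 6
3 first appears at level 2.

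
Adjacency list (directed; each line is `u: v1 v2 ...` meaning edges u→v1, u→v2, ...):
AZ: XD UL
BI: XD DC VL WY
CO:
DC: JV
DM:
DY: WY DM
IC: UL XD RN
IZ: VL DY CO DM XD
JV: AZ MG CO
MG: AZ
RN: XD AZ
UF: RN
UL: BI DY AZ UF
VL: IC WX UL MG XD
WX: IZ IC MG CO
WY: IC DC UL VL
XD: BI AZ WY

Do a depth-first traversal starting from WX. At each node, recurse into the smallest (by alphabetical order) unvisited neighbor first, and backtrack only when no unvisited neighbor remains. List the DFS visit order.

WX, CO, IC, RN, AZ, UL, BI, DC, JV, MG, VL, XD, WY, DY, DM, UF, IZ

Visit WX
WX → CO
WX → IC
IC → RN
RN → AZ
AZ → UL
UL → BI
BI → DC
DC → JV
JV → MG
BI → VL
VL → XD
XD → WY
UL → DY
DY → DM
UL → UF
WX → IZ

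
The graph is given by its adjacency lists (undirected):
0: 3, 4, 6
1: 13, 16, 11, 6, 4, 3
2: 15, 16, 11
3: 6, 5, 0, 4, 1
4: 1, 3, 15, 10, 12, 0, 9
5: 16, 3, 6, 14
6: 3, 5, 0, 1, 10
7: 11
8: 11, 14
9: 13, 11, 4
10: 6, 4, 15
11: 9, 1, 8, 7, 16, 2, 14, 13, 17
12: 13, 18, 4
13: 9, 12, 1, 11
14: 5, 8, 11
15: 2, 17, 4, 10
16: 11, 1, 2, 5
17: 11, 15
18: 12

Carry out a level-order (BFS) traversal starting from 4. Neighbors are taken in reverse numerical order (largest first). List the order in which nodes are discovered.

Visit 4; enqueue 15, 12, 10, 9, 3, 1, 0 → queue [15, 12, 10, 9, 3, 1, 0]
Visit 15; enqueue 17, 2 → queue [12, 10, 9, 3, 1, 0, 17, 2]
Visit 12; enqueue 18, 13 → queue [10, 9, 3, 1, 0, 17, 2, 18, 13]
Visit 10; enqueue 6 → queue [9, 3, 1, 0, 17, 2, 18, 13, 6]
Visit 9; enqueue 11 → queue [3, 1, 0, 17, 2, 18, 13, 6, 11]
Visit 3; enqueue 5 → queue [1, 0, 17, 2, 18, 13, 6, 11, 5]
Visit 1; enqueue 16 → queue [0, 17, 2, 18, 13, 6, 11, 5, 16]
Visit 0 → queue [17, 2, 18, 13, 6, 11, 5, 16]
Visit 17 → queue [2, 18, 13, 6, 11, 5, 16]
Visit 2 → queue [18, 13, 6, 11, 5, 16]
Visit 18 → queue [13, 6, 11, 5, 16]
Visit 13 → queue [6, 11, 5, 16]
Visit 6 → queue [11, 5, 16]
Visit 11; enqueue 14, 8, 7 → queue [5, 16, 14, 8, 7]
Visit 5 → queue [16, 14, 8, 7]
Visit 16 → queue [14, 8, 7]
Visit 14 → queue [8, 7]
Visit 8 → queue [7]
Visit 7 → queue []

4, 15, 12, 10, 9, 3, 1, 0, 17, 2, 18, 13, 6, 11, 5, 16, 14, 8, 7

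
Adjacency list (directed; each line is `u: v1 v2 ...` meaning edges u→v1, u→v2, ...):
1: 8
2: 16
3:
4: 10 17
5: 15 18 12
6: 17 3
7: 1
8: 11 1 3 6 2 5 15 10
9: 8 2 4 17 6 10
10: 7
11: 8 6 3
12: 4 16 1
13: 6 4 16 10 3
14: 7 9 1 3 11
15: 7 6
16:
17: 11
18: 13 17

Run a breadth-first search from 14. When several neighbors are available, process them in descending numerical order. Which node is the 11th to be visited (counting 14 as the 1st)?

Visit 14; enqueue 11, 9, 7, 3, 1 → queue [11, 9, 7, 3, 1]
Visit 11; enqueue 8, 6 → queue [9, 7, 3, 1, 8, 6]
Visit 9; enqueue 17, 10, 4, 2 → queue [7, 3, 1, 8, 6, 17, 10, 4, 2]
Visit 7 → queue [3, 1, 8, 6, 17, 10, 4, 2]
Visit 3 → queue [1, 8, 6, 17, 10, 4, 2]
Visit 1 → queue [8, 6, 17, 10, 4, 2]
Visit 8; enqueue 15, 5 → queue [6, 17, 10, 4, 2, 15, 5]
Visit 6 → queue [17, 10, 4, 2, 15, 5]
Visit 17 → queue [10, 4, 2, 15, 5]
Visit 10 → queue [4, 2, 15, 5]
Visit 4 → queue [2, 15, 5]
Visit 2; enqueue 16 → queue [15, 5, 16]
Visit 15 → queue [5, 16]
Visit 5; enqueue 18, 12 → queue [16, 18, 12]
Visit 16 → queue [18, 12]
Visit 18; enqueue 13 → queue [12, 13]
Visit 12 → queue [13]
Visit 13 → queue []

Visit order: 14, 11, 9, 7, 3, 1, 8, 6, 17, 10, 4, 2, 15, 5, 16, 18, 12, 13

4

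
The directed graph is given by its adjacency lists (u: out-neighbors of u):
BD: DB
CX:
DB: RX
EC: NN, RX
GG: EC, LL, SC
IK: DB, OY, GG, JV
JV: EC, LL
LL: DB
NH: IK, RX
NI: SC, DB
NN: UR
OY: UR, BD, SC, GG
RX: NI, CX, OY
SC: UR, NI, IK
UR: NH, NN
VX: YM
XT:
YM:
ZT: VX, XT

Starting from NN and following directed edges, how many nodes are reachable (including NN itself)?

15

BFS from NN visits: NN, UR, NH, RX, IK, OY, NI, CX, JV, GG, DB, SC, BD, LL, EC
Reachable nodes: 15 of 19 total.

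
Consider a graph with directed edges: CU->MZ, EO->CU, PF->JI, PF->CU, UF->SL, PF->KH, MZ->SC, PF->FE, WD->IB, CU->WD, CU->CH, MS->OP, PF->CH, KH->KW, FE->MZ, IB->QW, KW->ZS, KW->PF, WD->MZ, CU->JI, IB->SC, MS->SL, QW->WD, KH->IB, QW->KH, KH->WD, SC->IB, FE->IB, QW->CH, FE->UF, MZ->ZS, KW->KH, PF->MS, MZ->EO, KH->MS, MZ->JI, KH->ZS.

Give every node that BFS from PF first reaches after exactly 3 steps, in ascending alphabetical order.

Level 0: PF
Level 1: CH, CU, FE, JI, KH, MS
Level 2: IB, KW, MZ, OP, SL, UF, WD, ZS
Level 3: EO, QW, SC

EO, QW, SC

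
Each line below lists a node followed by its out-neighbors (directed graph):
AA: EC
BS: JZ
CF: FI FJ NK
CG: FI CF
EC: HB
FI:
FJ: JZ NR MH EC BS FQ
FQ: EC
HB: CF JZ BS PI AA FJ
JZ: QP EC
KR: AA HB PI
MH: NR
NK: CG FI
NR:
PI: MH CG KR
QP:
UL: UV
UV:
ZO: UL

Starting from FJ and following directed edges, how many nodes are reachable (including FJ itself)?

16

BFS from FJ visits: FJ, JZ, NR, MH, EC, BS, FQ, QP, HB, CF, PI, AA, FI, NK, CG, KR
Reachable nodes: 16 of 19 total.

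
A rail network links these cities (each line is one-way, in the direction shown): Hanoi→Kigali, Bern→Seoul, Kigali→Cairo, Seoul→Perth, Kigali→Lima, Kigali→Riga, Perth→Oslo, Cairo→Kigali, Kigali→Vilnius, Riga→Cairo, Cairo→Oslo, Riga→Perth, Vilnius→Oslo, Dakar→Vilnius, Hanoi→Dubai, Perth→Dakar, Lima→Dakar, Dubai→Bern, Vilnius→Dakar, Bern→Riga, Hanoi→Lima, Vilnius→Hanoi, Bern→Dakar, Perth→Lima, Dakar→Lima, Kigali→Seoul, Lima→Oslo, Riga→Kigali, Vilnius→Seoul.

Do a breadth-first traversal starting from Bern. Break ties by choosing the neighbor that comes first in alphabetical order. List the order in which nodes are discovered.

Visit Bern; enqueue Dakar, Riga, Seoul → queue [Dakar, Riga, Seoul]
Visit Dakar; enqueue Lima, Vilnius → queue [Riga, Seoul, Lima, Vilnius]
Visit Riga; enqueue Cairo, Kigali, Perth → queue [Seoul, Lima, Vilnius, Cairo, Kigali, Perth]
Visit Seoul → queue [Lima, Vilnius, Cairo, Kigali, Perth]
Visit Lima; enqueue Oslo → queue [Vilnius, Cairo, Kigali, Perth, Oslo]
Visit Vilnius; enqueue Hanoi → queue [Cairo, Kigali, Perth, Oslo, Hanoi]
Visit Cairo → queue [Kigali, Perth, Oslo, Hanoi]
Visit Kigali → queue [Perth, Oslo, Hanoi]
Visit Perth → queue [Oslo, Hanoi]
Visit Oslo → queue [Hanoi]
Visit Hanoi; enqueue Dubai → queue [Dubai]
Visit Dubai → queue []

Bern → Dakar → Riga → Seoul → Lima → Vilnius → Cairo → Kigali → Perth → Oslo → Hanoi → Dubai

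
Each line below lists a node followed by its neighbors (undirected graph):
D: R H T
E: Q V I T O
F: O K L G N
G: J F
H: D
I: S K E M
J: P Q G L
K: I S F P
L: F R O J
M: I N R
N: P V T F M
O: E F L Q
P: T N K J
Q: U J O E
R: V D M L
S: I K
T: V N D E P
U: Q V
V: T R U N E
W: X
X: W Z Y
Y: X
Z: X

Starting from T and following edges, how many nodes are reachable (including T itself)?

19

BFS from T visits: T, V, N, D, E, P, R, U, F, M, H, Q, I, O, K, J, L, G, S
Reachable nodes: 19 of 23 total.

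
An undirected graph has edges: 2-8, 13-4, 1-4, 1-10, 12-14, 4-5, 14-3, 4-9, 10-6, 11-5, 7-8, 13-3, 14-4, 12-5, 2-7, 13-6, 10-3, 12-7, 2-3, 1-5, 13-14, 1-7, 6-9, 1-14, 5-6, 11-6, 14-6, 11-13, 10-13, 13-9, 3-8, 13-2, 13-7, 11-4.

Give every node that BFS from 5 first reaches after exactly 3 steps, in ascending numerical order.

Level 0: 5
Level 1: 1, 4, 6, 11, 12
Level 2: 7, 9, 10, 13, 14
Level 3: 2, 3, 8

2, 3, 8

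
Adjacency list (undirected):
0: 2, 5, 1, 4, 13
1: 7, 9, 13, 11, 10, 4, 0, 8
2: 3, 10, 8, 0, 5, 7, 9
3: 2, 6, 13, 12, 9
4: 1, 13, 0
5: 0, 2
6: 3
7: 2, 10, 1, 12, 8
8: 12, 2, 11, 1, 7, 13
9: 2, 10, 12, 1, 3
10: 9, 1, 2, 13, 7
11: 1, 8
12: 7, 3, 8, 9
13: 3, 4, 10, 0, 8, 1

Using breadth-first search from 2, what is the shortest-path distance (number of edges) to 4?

2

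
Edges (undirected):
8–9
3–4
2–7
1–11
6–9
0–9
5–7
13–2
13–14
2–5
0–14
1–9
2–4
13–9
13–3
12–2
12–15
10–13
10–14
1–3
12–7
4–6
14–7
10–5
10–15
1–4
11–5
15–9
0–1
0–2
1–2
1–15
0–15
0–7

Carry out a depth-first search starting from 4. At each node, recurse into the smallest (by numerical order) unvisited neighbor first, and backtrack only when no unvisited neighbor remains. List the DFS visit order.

4 -> 1 -> 0 -> 2 -> 5 -> 7 -> 12 -> 15 -> 9 -> 6 -> 8 -> 13 -> 3 -> 10 -> 14 -> 11

Visit 4
4 → 1
1 → 0
0 → 2
2 → 5
5 → 7
7 → 12
12 → 15
15 → 9
9 → 6
9 → 8
9 → 13
13 → 3
13 → 10
10 → 14
5 → 11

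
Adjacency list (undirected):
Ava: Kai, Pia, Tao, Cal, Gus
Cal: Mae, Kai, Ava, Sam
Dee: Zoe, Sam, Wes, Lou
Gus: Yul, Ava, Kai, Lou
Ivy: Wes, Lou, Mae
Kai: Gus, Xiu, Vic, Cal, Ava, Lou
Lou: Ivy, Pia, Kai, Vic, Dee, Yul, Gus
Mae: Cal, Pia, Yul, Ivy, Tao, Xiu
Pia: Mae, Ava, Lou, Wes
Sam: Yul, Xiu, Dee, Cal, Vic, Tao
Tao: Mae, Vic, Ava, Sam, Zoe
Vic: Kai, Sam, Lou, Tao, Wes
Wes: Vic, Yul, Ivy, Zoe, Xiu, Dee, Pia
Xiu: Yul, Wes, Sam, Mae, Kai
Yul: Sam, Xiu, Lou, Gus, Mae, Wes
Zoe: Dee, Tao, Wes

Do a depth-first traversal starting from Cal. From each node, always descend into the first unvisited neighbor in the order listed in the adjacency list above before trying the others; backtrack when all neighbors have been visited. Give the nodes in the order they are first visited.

Cal -> Mae -> Pia -> Ava -> Kai -> Gus -> Yul -> Sam -> Xiu -> Wes -> Vic -> Lou -> Ivy -> Dee -> Zoe -> Tao

Visit Cal
Cal → Mae
Mae → Pia
Pia → Ava
Ava → Kai
Kai → Gus
Gus → Yul
Yul → Sam
Sam → Xiu
Xiu → Wes
Wes → Vic
Vic → Lou
Lou → Ivy
Lou → Dee
Dee → Zoe
Zoe → Tao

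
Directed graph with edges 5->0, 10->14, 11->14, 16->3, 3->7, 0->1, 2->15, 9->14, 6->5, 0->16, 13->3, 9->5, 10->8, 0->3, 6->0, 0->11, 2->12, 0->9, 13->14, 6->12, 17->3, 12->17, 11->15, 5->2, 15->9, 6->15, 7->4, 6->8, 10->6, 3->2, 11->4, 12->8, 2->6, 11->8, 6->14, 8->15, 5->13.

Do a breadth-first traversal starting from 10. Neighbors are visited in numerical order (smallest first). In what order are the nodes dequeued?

Visit 10; enqueue 6, 8, 14 → queue [6, 8, 14]
Visit 6; enqueue 0, 5, 12, 15 → queue [8, 14, 0, 5, 12, 15]
Visit 8 → queue [14, 0, 5, 12, 15]
Visit 14 → queue [0, 5, 12, 15]
Visit 0; enqueue 1, 3, 9, 11, 16 → queue [5, 12, 15, 1, 3, 9, 11, 16]
Visit 5; enqueue 2, 13 → queue [12, 15, 1, 3, 9, 11, 16, 2, 13]
Visit 12; enqueue 17 → queue [15, 1, 3, 9, 11, 16, 2, 13, 17]
Visit 15 → queue [1, 3, 9, 11, 16, 2, 13, 17]
Visit 1 → queue [3, 9, 11, 16, 2, 13, 17]
Visit 3; enqueue 7 → queue [9, 11, 16, 2, 13, 17, 7]
Visit 9 → queue [11, 16, 2, 13, 17, 7]
Visit 11; enqueue 4 → queue [16, 2, 13, 17, 7, 4]
Visit 16 → queue [2, 13, 17, 7, 4]
Visit 2 → queue [13, 17, 7, 4]
Visit 13 → queue [17, 7, 4]
Visit 17 → queue [7, 4]
Visit 7 → queue [4]
Visit 4 → queue []

10 → 6 → 8 → 14 → 0 → 5 → 12 → 15 → 1 → 3 → 9 → 11 → 16 → 2 → 13 → 17 → 7 → 4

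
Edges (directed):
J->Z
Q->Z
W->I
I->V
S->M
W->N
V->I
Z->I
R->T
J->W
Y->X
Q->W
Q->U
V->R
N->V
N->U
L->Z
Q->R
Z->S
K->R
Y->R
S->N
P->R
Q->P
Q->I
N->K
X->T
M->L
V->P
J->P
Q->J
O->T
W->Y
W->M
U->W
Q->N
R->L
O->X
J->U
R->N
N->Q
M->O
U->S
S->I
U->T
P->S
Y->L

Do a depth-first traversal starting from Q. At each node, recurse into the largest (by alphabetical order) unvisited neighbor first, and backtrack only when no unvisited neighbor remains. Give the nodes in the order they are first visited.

Visit Q
Q → Z
Z → S
S → N
N → V
V → R
R → T
R → L
V → P
V → I
N → U
U → W
W → Y
Y → X
W → M
M → O
N → K
Q → J

Q Z S N V R T L P I U W Y X M O K J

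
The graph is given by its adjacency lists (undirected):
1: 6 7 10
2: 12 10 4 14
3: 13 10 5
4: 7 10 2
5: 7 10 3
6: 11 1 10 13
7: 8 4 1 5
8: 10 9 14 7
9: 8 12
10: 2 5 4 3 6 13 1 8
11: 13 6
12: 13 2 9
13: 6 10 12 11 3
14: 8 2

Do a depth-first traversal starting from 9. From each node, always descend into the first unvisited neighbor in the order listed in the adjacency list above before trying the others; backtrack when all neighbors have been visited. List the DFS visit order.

Visit 9
9 → 8
8 → 10
10 → 2
2 → 12
12 → 13
13 → 6
6 → 11
6 → 1
1 → 7
7 → 4
7 → 5
5 → 3
2 → 14

9, 8, 10, 2, 12, 13, 6, 11, 1, 7, 4, 5, 3, 14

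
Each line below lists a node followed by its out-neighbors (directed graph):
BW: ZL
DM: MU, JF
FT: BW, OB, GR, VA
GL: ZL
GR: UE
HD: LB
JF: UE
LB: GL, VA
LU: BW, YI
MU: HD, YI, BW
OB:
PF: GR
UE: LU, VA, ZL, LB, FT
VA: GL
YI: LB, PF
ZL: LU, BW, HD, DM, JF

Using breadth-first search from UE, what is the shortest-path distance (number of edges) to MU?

Level 0: UE
Level 1: FT, LB, LU, VA, ZL
Level 2: BW, DM, GL, GR, HD, JF, OB, YI
Level 3: MU, PF
MU first appears at level 3.

3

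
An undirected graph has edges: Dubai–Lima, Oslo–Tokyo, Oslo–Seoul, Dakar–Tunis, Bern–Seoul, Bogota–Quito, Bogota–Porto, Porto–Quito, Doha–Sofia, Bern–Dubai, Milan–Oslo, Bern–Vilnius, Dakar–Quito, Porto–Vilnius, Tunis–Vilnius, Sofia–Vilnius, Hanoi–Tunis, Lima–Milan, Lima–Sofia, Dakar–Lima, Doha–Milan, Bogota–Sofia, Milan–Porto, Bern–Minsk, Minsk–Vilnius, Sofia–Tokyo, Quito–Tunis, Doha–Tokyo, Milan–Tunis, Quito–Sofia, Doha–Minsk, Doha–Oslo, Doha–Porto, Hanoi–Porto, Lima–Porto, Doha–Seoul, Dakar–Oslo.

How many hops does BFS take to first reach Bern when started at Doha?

Level 0: Doha
Level 1: Milan, Minsk, Oslo, Porto, Seoul, Sofia, Tokyo
Level 2: Bern, Bogota, Dakar, Hanoi, Lima, Quito, Tunis, Vilnius
Level 3: Dubai
Bern first appears at level 2.

2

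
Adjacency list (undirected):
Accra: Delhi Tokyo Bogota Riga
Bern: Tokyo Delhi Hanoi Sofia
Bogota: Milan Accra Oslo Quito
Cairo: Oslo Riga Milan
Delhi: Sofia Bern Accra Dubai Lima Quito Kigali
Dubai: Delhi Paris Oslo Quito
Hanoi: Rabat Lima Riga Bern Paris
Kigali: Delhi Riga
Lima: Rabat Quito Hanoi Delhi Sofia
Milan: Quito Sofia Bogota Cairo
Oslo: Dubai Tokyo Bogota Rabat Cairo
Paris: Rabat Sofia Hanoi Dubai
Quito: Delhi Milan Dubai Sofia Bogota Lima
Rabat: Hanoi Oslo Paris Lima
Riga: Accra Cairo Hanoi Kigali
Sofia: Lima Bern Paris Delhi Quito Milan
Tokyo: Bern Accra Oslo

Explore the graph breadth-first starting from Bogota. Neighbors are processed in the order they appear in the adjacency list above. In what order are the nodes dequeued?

Bogota → Milan → Accra → Oslo → Quito → Sofia → Cairo → Delhi → Tokyo → Riga → Dubai → Rabat → Lima → Bern → Paris → Kigali → Hanoi

Visit Bogota; enqueue Milan, Accra, Oslo, Quito → queue [Milan, Accra, Oslo, Quito]
Visit Milan; enqueue Sofia, Cairo → queue [Accra, Oslo, Quito, Sofia, Cairo]
Visit Accra; enqueue Delhi, Tokyo, Riga → queue [Oslo, Quito, Sofia, Cairo, Delhi, Tokyo, Riga]
Visit Oslo; enqueue Dubai, Rabat → queue [Quito, Sofia, Cairo, Delhi, Tokyo, Riga, Dubai, Rabat]
Visit Quito; enqueue Lima → queue [Sofia, Cairo, Delhi, Tokyo, Riga, Dubai, Rabat, Lima]
Visit Sofia; enqueue Bern, Paris → queue [Cairo, Delhi, Tokyo, Riga, Dubai, Rabat, Lima, Bern, Paris]
Visit Cairo → queue [Delhi, Tokyo, Riga, Dubai, Rabat, Lima, Bern, Paris]
Visit Delhi; enqueue Kigali → queue [Tokyo, Riga, Dubai, Rabat, Lima, Bern, Paris, Kigali]
Visit Tokyo → queue [Riga, Dubai, Rabat, Lima, Bern, Paris, Kigali]
Visit Riga; enqueue Hanoi → queue [Dubai, Rabat, Lima, Bern, Paris, Kigali, Hanoi]
Visit Dubai → queue [Rabat, Lima, Bern, Paris, Kigali, Hanoi]
Visit Rabat → queue [Lima, Bern, Paris, Kigali, Hanoi]
Visit Lima → queue [Bern, Paris, Kigali, Hanoi]
Visit Bern → queue [Paris, Kigali, Hanoi]
Visit Paris → queue [Kigali, Hanoi]
Visit Kigali → queue [Hanoi]
Visit Hanoi → queue []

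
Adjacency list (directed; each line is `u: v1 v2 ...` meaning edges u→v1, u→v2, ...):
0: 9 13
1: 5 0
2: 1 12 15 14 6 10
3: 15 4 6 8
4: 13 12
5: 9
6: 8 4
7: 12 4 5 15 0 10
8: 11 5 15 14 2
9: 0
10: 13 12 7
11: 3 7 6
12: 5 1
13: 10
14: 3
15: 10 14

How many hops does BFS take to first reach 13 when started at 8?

Level 0: 8
Level 1: 2, 5, 11, 14, 15
Level 2: 1, 3, 6, 7, 9, 10, 12
Level 3: 0, 4, 13
13 first appears at level 3.

3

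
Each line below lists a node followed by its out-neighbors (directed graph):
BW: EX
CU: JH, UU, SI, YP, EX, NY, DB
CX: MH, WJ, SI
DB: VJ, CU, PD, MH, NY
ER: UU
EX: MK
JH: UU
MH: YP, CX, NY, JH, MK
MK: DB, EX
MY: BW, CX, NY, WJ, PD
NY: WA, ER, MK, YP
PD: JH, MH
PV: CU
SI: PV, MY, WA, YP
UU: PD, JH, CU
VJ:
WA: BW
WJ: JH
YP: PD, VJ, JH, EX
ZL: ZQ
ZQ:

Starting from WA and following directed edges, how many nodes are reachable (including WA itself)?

19

BFS from WA visits: WA, BW, EX, MK, DB, VJ, PD, NY, MH, CU, JH, YP, ER, CX, UU, SI, WJ, PV, MY
Reachable nodes: 19 of 21 total.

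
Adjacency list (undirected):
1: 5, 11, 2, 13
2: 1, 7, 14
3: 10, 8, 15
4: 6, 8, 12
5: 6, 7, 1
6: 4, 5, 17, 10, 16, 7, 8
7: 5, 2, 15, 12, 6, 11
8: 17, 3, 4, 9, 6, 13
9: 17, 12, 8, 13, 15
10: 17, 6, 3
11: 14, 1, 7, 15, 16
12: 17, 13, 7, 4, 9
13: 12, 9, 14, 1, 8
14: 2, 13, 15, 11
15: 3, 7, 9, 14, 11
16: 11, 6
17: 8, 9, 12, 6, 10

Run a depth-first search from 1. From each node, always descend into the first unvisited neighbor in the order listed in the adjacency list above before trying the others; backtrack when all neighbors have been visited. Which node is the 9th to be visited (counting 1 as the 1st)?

13

Visit 1
1 → 5
5 → 6
6 → 4
4 → 8
8 → 17
17 → 9
9 → 12
12 → 13
13 → 14
14 → 2
2 → 7
7 → 15
15 → 3
3 → 10
15 → 11
11 → 16

Visit order: 1, 5, 6, 4, 8, 17, 9, 12, 13, 14, 2, 7, 15, 3, 10, 11, 16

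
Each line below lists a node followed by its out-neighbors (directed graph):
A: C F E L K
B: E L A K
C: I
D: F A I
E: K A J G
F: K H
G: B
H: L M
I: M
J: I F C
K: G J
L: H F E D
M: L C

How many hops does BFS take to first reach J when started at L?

Level 0: L
Level 1: D, E, F, H
Level 2: A, G, I, J, K, M
Level 3: B, C
J first appears at level 2.

2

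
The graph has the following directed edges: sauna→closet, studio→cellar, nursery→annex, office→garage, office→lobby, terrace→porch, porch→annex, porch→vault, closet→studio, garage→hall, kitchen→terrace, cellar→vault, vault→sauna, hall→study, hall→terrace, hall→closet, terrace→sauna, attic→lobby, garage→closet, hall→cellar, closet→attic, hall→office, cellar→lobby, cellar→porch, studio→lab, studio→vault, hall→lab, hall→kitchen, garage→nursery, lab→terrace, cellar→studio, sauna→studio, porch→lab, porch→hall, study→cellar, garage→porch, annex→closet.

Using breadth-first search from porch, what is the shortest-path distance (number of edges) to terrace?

Level 0: porch
Level 1: annex, hall, lab, vault
Level 2: cellar, closet, kitchen, office, sauna, study, terrace
Level 3: attic, garage, lobby, studio
Level 4: nursery
terrace first appears at level 2.

2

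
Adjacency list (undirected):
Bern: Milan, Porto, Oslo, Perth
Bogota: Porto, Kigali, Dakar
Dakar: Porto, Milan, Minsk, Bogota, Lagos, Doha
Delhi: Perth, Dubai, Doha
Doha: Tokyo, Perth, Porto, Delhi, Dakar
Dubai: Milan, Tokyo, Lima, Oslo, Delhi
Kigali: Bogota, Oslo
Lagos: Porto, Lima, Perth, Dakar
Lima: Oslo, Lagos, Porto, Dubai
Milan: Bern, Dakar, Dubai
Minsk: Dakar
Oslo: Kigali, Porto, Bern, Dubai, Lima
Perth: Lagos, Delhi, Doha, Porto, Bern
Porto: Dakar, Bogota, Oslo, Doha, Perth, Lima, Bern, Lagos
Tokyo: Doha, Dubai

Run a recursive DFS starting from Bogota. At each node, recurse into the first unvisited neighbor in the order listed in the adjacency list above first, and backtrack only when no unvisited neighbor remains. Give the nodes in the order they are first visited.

Bogota -> Porto -> Dakar -> Milan -> Bern -> Oslo -> Kigali -> Dubai -> Tokyo -> Doha -> Perth -> Lagos -> Lima -> Delhi -> Minsk

Visit Bogota
Bogota → Porto
Porto → Dakar
Dakar → Milan
Milan → Bern
Bern → Oslo
Oslo → Kigali
Oslo → Dubai
Dubai → Tokyo
Tokyo → Doha
Doha → Perth
Perth → Lagos
Lagos → Lima
Perth → Delhi
Dakar → Minsk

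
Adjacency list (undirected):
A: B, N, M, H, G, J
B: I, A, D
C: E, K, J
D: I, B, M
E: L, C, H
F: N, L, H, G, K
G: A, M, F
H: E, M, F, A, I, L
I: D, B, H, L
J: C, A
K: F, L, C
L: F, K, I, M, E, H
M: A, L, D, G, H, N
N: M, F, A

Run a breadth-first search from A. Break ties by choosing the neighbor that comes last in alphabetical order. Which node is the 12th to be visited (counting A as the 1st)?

I

Visit A; enqueue N, M, J, H, G, B → queue [N, M, J, H, G, B]
Visit N; enqueue F → queue [M, J, H, G, B, F]
Visit M; enqueue L, D → queue [J, H, G, B, F, L, D]
Visit J; enqueue C → queue [H, G, B, F, L, D, C]
Visit H; enqueue I, E → queue [G, B, F, L, D, C, I, E]
Visit G → queue [B, F, L, D, C, I, E]
Visit B → queue [F, L, D, C, I, E]
Visit F; enqueue K → queue [L, D, C, I, E, K]
Visit L → queue [D, C, I, E, K]
Visit D → queue [C, I, E, K]
Visit C → queue [I, E, K]
Visit I → queue [E, K]
Visit E → queue [K]
Visit K → queue []

Visit order: A, N, M, J, H, G, B, F, L, D, C, I, E, K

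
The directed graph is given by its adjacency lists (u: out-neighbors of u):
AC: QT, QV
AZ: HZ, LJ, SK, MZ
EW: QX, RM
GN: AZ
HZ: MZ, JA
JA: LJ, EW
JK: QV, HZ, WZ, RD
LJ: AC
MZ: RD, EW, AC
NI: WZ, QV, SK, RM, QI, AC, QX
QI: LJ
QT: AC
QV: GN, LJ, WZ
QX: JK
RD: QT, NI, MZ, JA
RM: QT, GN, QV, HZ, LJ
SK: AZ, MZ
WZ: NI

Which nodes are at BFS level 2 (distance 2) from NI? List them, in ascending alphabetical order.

AZ, GN, HZ, JK, LJ, MZ, QT

Level 0: NI
Level 1: AC, QI, QV, QX, RM, SK, WZ
Level 2: AZ, GN, HZ, JK, LJ, MZ, QT
Level 3: EW, JA, RD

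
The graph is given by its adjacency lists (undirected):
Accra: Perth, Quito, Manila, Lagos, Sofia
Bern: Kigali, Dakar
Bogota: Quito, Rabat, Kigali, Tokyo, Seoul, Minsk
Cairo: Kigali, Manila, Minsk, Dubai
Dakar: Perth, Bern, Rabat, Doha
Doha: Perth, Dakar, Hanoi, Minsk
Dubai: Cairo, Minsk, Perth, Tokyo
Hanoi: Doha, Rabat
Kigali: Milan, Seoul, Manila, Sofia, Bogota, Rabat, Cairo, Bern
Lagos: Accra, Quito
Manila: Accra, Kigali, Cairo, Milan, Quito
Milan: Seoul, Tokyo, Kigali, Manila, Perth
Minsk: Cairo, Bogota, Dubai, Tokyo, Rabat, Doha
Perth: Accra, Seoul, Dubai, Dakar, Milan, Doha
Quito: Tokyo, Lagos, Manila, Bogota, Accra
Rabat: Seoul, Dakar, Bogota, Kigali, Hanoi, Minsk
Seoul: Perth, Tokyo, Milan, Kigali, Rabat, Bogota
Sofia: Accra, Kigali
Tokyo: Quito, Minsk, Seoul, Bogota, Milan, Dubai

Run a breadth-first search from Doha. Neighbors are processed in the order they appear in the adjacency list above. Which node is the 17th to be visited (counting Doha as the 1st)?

Visit Doha; enqueue Perth, Dakar, Hanoi, Minsk → queue [Perth, Dakar, Hanoi, Minsk]
Visit Perth; enqueue Accra, Seoul, Dubai, Milan → queue [Dakar, Hanoi, Minsk, Accra, Seoul, Dubai, Milan]
Visit Dakar; enqueue Bern, Rabat → queue [Hanoi, Minsk, Accra, Seoul, Dubai, Milan, Bern, Rabat]
Visit Hanoi → queue [Minsk, Accra, Seoul, Dubai, Milan, Bern, Rabat]
Visit Minsk; enqueue Cairo, Bogota, Tokyo → queue [Accra, Seoul, Dubai, Milan, Bern, Rabat, Cairo, Bogota, Tokyo]
Visit Accra; enqueue Quito, Manila, Lagos, Sofia → queue [Seoul, Dubai, Milan, Bern, Rabat, Cairo, Bogota, Tokyo, Quito, Manila, Lagos, Sofia]
Visit Seoul; enqueue Kigali → queue [Dubai, Milan, Bern, Rabat, Cairo, Bogota, Tokyo, Quito, Manila, Lagos, Sofia, Kigali]
Visit Dubai → queue [Milan, Bern, Rabat, Cairo, Bogota, Tokyo, Quito, Manila, Lagos, Sofia, Kigali]
Visit Milan → queue [Bern, Rabat, Cairo, Bogota, Tokyo, Quito, Manila, Lagos, Sofia, Kigali]
Visit Bern → queue [Rabat, Cairo, Bogota, Tokyo, Quito, Manila, Lagos, Sofia, Kigali]
Visit Rabat → queue [Cairo, Bogota, Tokyo, Quito, Manila, Lagos, Sofia, Kigali]
Visit Cairo → queue [Bogota, Tokyo, Quito, Manila, Lagos, Sofia, Kigali]
Visit Bogota → queue [Tokyo, Quito, Manila, Lagos, Sofia, Kigali]
Visit Tokyo → queue [Quito, Manila, Lagos, Sofia, Kigali]
Visit Quito → queue [Manila, Lagos, Sofia, Kigali]
Visit Manila → queue [Lagos, Sofia, Kigali]
Visit Lagos → queue [Sofia, Kigali]
Visit Sofia → queue [Kigali]
Visit Kigali → queue []

Visit order: Doha, Perth, Dakar, Hanoi, Minsk, Accra, Seoul, Dubai, Milan, Bern, Rabat, Cairo, Bogota, Tokyo, Quito, Manila, Lagos, Sofia, Kigali

Lagos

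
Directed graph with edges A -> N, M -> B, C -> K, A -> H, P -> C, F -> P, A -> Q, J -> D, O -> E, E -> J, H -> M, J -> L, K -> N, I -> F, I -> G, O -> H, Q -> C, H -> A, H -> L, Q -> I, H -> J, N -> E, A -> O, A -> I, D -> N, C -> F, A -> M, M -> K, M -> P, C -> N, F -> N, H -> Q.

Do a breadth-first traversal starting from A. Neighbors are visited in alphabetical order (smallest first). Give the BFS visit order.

A → H → I → M → N → O → Q → J → L → F → G → B → K → P → E → C → D

Visit A; enqueue H, I, M, N, O, Q → queue [H, I, M, N, O, Q]
Visit H; enqueue J, L → queue [I, M, N, O, Q, J, L]
Visit I; enqueue F, G → queue [M, N, O, Q, J, L, F, G]
Visit M; enqueue B, K, P → queue [N, O, Q, J, L, F, G, B, K, P]
Visit N; enqueue E → queue [O, Q, J, L, F, G, B, K, P, E]
Visit O → queue [Q, J, L, F, G, B, K, P, E]
Visit Q; enqueue C → queue [J, L, F, G, B, K, P, E, C]
Visit J; enqueue D → queue [L, F, G, B, K, P, E, C, D]
Visit L → queue [F, G, B, K, P, E, C, D]
Visit F → queue [G, B, K, P, E, C, D]
Visit G → queue [B, K, P, E, C, D]
Visit B → queue [K, P, E, C, D]
Visit K → queue [P, E, C, D]
Visit P → queue [E, C, D]
Visit E → queue [C, D]
Visit C → queue [D]
Visit D → queue []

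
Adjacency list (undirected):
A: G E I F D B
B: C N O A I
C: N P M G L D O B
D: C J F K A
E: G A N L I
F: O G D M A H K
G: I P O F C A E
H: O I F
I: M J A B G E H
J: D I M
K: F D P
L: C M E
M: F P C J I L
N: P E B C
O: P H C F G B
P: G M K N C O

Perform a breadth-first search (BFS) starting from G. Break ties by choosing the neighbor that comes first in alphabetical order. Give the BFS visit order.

G A C E F I O P B D L M N H K J

Visit G; enqueue A, C, E, F, I, O, P → queue [A, C, E, F, I, O, P]
Visit A; enqueue B, D → queue [C, E, F, I, O, P, B, D]
Visit C; enqueue L, M, N → queue [E, F, I, O, P, B, D, L, M, N]
Visit E → queue [F, I, O, P, B, D, L, M, N]
Visit F; enqueue H, K → queue [I, O, P, B, D, L, M, N, H, K]
Visit I; enqueue J → queue [O, P, B, D, L, M, N, H, K, J]
Visit O → queue [P, B, D, L, M, N, H, K, J]
Visit P → queue [B, D, L, M, N, H, K, J]
Visit B → queue [D, L, M, N, H, K, J]
Visit D → queue [L, M, N, H, K, J]
Visit L → queue [M, N, H, K, J]
Visit M → queue [N, H, K, J]
Visit N → queue [H, K, J]
Visit H → queue [K, J]
Visit K → queue [J]
Visit J → queue []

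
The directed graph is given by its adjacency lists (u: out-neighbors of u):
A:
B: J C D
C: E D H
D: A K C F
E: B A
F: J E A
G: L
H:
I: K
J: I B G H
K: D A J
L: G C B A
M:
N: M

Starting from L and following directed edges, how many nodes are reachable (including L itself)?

12

BFS from L visits: L, G, C, B, A, H, E, D, J, K, F, I
Reachable nodes: 12 of 14 total.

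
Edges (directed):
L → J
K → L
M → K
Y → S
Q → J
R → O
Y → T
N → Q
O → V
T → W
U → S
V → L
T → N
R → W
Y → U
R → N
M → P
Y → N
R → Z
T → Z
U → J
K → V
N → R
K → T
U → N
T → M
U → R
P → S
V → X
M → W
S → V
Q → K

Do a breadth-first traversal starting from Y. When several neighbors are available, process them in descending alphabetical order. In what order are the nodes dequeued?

Y → U → T → S → N → R → J → Z → W → M → V → Q → O → P → K → X → L

Visit Y; enqueue U, T, S, N → queue [U, T, S, N]
Visit U; enqueue R, J → queue [T, S, N, R, J]
Visit T; enqueue Z, W, M → queue [S, N, R, J, Z, W, M]
Visit S; enqueue V → queue [N, R, J, Z, W, M, V]
Visit N; enqueue Q → queue [R, J, Z, W, M, V, Q]
Visit R; enqueue O → queue [J, Z, W, M, V, Q, O]
Visit J → queue [Z, W, M, V, Q, O]
Visit Z → queue [W, M, V, Q, O]
Visit W → queue [M, V, Q, O]
Visit M; enqueue P, K → queue [V, Q, O, P, K]
Visit V; enqueue X, L → queue [Q, O, P, K, X, L]
Visit Q → queue [O, P, K, X, L]
Visit O → queue [P, K, X, L]
Visit P → queue [K, X, L]
Visit K → queue [X, L]
Visit X → queue [L]
Visit L → queue []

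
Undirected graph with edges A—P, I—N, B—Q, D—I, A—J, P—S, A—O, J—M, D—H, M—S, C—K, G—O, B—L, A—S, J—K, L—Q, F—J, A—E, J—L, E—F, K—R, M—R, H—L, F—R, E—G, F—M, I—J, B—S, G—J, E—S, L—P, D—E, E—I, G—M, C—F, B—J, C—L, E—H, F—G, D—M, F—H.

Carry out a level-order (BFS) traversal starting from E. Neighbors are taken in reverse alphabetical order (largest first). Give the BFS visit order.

E → S → I → H → G → F → D → A → P → M → B → N → J → L → O → R → C → Q → K

Visit E; enqueue S, I, H, G, F, D, A → queue [S, I, H, G, F, D, A]
Visit S; enqueue P, M, B → queue [I, H, G, F, D, A, P, M, B]
Visit I; enqueue N, J → queue [H, G, F, D, A, P, M, B, N, J]
Visit H; enqueue L → queue [G, F, D, A, P, M, B, N, J, L]
Visit G; enqueue O → queue [F, D, A, P, M, B, N, J, L, O]
Visit F; enqueue R, C → queue [D, A, P, M, B, N, J, L, O, R, C]
Visit D → queue [A, P, M, B, N, J, L, O, R, C]
Visit A → queue [P, M, B, N, J, L, O, R, C]
Visit P → queue [M, B, N, J, L, O, R, C]
Visit M → queue [B, N, J, L, O, R, C]
Visit B; enqueue Q → queue [N, J, L, O, R, C, Q]
Visit N → queue [J, L, O, R, C, Q]
Visit J; enqueue K → queue [L, O, R, C, Q, K]
Visit L → queue [O, R, C, Q, K]
Visit O → queue [R, C, Q, K]
Visit R → queue [C, Q, K]
Visit C → queue [Q, K]
Visit Q → queue [K]
Visit K → queue []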